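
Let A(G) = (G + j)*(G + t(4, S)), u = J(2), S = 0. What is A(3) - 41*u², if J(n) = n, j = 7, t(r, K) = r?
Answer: -94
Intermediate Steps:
u = 2
A(G) = (4 + G)*(7 + G) (A(G) = (G + 7)*(G + 4) = (7 + G)*(4 + G) = (4 + G)*(7 + G))
A(3) - 41*u² = (28 + 3² + 11*3) - 41*2² = (28 + 9 + 33) - 41*4 = 70 - 164 = -94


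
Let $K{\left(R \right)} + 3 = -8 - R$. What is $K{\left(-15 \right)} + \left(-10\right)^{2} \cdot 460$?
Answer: $46004$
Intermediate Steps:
$K{\left(R \right)} = -11 - R$ ($K{\left(R \right)} = -3 - \left(8 + R\right) = -11 - R$)
$K{\left(-15 \right)} + \left(-10\right)^{2} \cdot 460 = \left(-11 - -15\right) + \left(-10\right)^{2} \cdot 460 = \left(-11 + 15\right) + 100 \cdot 460 = 4 + 46000 = 46004$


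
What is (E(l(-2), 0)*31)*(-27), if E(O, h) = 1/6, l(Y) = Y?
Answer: -279/2 ≈ -139.50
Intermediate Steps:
E(O, h) = ⅙
(E(l(-2), 0)*31)*(-27) = ((⅙)*31)*(-27) = (31/6)*(-27) = -279/2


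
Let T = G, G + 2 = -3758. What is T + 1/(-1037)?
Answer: -3899121/1037 ≈ -3760.0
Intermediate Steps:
G = -3760 (G = -2 - 3758 = -3760)
T = -3760
T + 1/(-1037) = -3760 + 1/(-1037) = -3760 - 1/1037 = -3899121/1037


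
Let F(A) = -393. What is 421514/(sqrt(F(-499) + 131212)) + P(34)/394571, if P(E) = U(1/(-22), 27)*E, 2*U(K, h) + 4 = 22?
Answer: 306/394571 + 421514*sqrt(130819)/130819 ≈ 1165.4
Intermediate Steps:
U(K, h) = 9 (U(K, h) = -2 + (1/2)*22 = -2 + 11 = 9)
P(E) = 9*E
421514/(sqrt(F(-499) + 131212)) + P(34)/394571 = 421514/(sqrt(-393 + 131212)) + (9*34)/394571 = 421514/(sqrt(130819)) + 306*(1/394571) = 421514*(sqrt(130819)/130819) + 306/394571 = 421514*sqrt(130819)/130819 + 306/394571 = 306/394571 + 421514*sqrt(130819)/130819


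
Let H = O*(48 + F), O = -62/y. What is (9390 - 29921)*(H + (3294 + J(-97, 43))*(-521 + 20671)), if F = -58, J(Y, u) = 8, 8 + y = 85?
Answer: -15026400505760/11 ≈ -1.3660e+12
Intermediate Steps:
y = 77 (y = -8 + 85 = 77)
O = -62/77 ≈ -0.80519
H = 620/77 (H = -62*(48 - 58)/77 = -62/77*(-10) = 620/77 ≈ 8.0519)
(9390 - 29921)*(H + (3294 + J(-97, 43))*(-521 + 20671)) = (9390 - 29921)*(620/77 + (3294 + 8)*(-521 + 20671)) = -20531*(620/77 + 3302*20150) = -20531*(620/77 + 66535300) = -20531*5123218720/77 = -15026400505760/11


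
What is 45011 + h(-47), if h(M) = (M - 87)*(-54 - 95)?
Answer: 64977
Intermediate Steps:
h(M) = 12963 - 149*M (h(M) = (-87 + M)*(-149) = 12963 - 149*M)
45011 + h(-47) = 45011 + (12963 - 149*(-47)) = 45011 + (12963 + 7003) = 45011 + 19966 = 64977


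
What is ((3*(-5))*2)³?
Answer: -27000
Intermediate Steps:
((3*(-5))*2)³ = (-15*2)³ = (-30)³ = -27000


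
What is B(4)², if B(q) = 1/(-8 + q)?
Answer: 1/16 ≈ 0.062500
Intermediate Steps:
B(4)² = (1/(-8 + 4))² = (1/(-4))² = (-¼)² = 1/16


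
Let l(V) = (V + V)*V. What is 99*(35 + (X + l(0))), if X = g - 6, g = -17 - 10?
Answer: 198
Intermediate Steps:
g = -27
l(V) = 2*V² (l(V) = (2*V)*V = 2*V²)
X = -33 (X = -27 - 6 = -33)
99*(35 + (X + l(0))) = 99*(35 + (-33 + 2*0²)) = 99*(35 + (-33 + 2*0)) = 99*(35 + (-33 + 0)) = 99*(35 - 33) = 99*2 = 198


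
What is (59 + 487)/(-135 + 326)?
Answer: 546/191 ≈ 2.8586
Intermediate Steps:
(59 + 487)/(-135 + 326) = 546/191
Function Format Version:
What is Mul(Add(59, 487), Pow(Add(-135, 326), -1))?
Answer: Rational(546, 191) ≈ 2.8586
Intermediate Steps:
Mul(Add(59, 487), Pow(Add(-135, 326), -1)) = Mul(546, Pow(191, -1)) = Mul(546, Rational(1, 191)) = Rational(546, 191)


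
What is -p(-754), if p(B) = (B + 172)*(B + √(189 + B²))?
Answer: -438828 + 582*√568705 ≈ 72.937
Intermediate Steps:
p(B) = (172 + B)*(B + √(189 + B²))
-p(-754) = -((-754)² + 172*(-754) + 172*√(189 + (-754)²) - 754*√(189 + (-754)²)) = -(568516 - 129688 + 172*√(189 + 568516) - 754*√(189 + 568516)) = -(568516 - 129688 + 172*√568705 - 754*√568705) = -(438828 - 582*√568705) = -438828 + 582*√568705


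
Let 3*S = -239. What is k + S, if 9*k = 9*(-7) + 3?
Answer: -259/3 ≈ -86.333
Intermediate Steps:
S = -239/3 (S = (⅓)*(-239) = -239/3 ≈ -79.667)
k = -20/3 (k = (9*(-7) + 3)/9 = (-63 + 3)/9 = (⅑)*(-60) = -20/3 ≈ -6.6667)
k + S = -20/3 - 239/3 = -259/3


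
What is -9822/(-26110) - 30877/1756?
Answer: -394475519/22924580 ≈ -17.208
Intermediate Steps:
-9822/(-26110) - 30877/1756 = -9822*(-1/26110) - 30877*1/1756 = 4911/13055 - 30877/1756 = -394475519/22924580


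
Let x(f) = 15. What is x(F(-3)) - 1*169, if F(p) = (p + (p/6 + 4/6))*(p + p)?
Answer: -154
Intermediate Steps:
F(p) = 2*p*(2/3 + 7*p/6) (F(p) = (p + (p*(1/6) + 4*(1/6)))*(2*p) = (p + (p/6 + 2/3))*(2*p) = (p + (2/3 + p/6))*(2*p) = (2/3 + 7*p/6)*(2*p) = 2*p*(2/3 + 7*p/6))
x(F(-3)) - 1*169 = 15 - 1*169 = 15 - 169 = -154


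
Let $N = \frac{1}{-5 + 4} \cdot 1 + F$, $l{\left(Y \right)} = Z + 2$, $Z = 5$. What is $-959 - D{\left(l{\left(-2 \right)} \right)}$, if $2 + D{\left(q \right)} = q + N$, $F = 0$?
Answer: $-963$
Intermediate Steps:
$l{\left(Y \right)} = 7$ ($l{\left(Y \right)} = 5 + 2 = 7$)
$N = -1$ ($N = \frac{1}{-5 + 4} \cdot 1 + 0 = \frac{1}{-1} \cdot 1 + 0 = \left(-1\right) 1 + 0 = -1 + 0 = -1$)
$D{\left(q \right)} = -3 + q$ ($D{\left(q \right)} = -2 + \left(q - 1\right) = -2 + \left(-1 + q\right) = -3 + q$)
$-959 - D{\left(l{\left(-2 \right)} \right)} = -959 - \left(-3 + 7\right) = -959 - 4 = -963$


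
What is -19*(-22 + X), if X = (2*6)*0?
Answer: 418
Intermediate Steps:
X = 0 (X = 12*0 = 0)
-19*(-22 + X) = -19*(-22 + 0) = -19*(-22) = 418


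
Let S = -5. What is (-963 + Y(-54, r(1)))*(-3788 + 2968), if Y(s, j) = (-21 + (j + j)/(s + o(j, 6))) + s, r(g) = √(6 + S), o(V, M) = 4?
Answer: 4255964/5 ≈ 8.5119e+5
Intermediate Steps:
r(g) = 1 (r(g) = √(6 - 5) = √1 = 1)
Y(s, j) = -21 + s + 2*j/(4 + s) (Y(s, j) = (-21 + (j + j)/(s + 4)) + s = (-21 + (2*j)/(4 + s)) + s = (-21 + 2*j/(4 + s)) + s = -21 + s + 2*j/(4 + s))
(-963 + Y(-54, r(1)))*(-3788 + 2968) = (-963 + (-84 + (-54)² - 17*(-54) + 2*1)/(4 - 54))*(-3788 + 2968) = (-963 + (-84 + 2916 + 918 + 2)/(-50))*(-820) = (-963 - 1/50*3752)*(-820) = (-963 - 1876/25)*(-820) = -25951/25*(-820) = 4255964/5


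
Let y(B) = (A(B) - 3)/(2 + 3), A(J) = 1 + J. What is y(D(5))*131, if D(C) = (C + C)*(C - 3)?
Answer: 2358/5 ≈ 471.60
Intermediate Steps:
D(C) = 2*C*(-3 + C) (D(C) = (2*C)*(-3 + C) = 2*C*(-3 + C))
y(B) = -⅖ + B/5 (y(B) = ((1 + B) - 3)/(2 + 3) = (-2 + B)/5 = (-2 + B)*(⅕) = -⅖ + B/5)
y(D(5))*131 = (-⅖ + (2*5*(-3 + 5))/5)*131 = (-⅖ + (2*5*2)/5)*131 = (-⅖ + (⅕)*20)*131 = (-⅖ + 4)*131 = (18/5)*131 = 2358/5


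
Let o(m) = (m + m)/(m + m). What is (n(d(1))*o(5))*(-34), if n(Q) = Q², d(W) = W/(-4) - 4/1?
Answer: -4913/8 ≈ -614.13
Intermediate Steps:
d(W) = -4 - W/4 (d(W) = W*(-¼) - 4*1 = -W/4 - 4 = -4 - W/4)
o(m) = 1 (o(m) = (2*m)/((2*m)) = (2*m)*(1/(2*m)) = 1)
(n(d(1))*o(5))*(-34) = ((-4 - ¼*1)²*1)*(-34) = ((-4 - ¼)²*1)*(-34) = ((-17/4)²*1)*(-34) = ((289/16)*1)*(-34) = (289/16)*(-34) = -4913/8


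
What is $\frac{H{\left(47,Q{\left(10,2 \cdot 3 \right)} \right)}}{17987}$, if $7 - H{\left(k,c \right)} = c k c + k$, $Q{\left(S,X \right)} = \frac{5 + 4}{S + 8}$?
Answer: $- \frac{207}{71948} \approx -0.0028771$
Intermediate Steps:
$Q{\left(S,X \right)} = \frac{9}{8 + S}$
$H{\left(k,c \right)} = 7 - k - k c^{2}$ ($H{\left(k,c \right)} = 7 - \left(c k c + k\right) = 7 - \left(k c^{2} + k\right) = 7 - \left(k + k c^{2}\right) = 7 - k - k c^{2}$)
$\frac{H{\left(47,Q{\left(10,2 \cdot 3 \right)} \right)}}{17987} = \frac{7 - 47 - 47 \left(\frac{9}{8 + 10}\right)^{2}}{17987} = \left(7 - 47 - 47 \left(\frac{9}{18}\right)^{2}\right) \frac{1}{17987} = \left(7 - 47 - 47 \left(9 \cdot \frac{1}{18}\right)^{2}\right) \frac{1}{17987} = \left(7 - 47 - \frac{47}{4}\right) \frac{1}{17987} = \left(- \frac{207}{4}\right) \frac{1}{17987} = - \frac{207}{71948}$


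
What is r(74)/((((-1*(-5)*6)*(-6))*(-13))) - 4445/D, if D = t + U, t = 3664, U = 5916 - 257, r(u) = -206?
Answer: -6160919/10907910 ≈ -0.56481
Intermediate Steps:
U = 5659
D = 9323 (D = 3664 + 5659 = 9323)
r(74)/((((-1*(-5)*6)*(-6))*(-13))) - 4445/D = -206/(((-1*(-5)*6)*(-6))*(-13)) - 4445/9323 = -206/(((5*6)*(-6))*(-13)) - 4445*1/9323 = -206/((30*(-6))*(-13)) - 4445/9323 = -206/((-180*(-13))) - 4445/9323 = -206/2340 - 4445/9323 = -206*1/2340 - 4445/9323 = -103/1170 - 4445/9323 = -6160919/10907910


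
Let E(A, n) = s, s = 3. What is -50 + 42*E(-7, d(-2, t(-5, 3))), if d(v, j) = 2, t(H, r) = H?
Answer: 76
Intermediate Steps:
E(A, n) = 3
-50 + 42*E(-7, d(-2, t(-5, 3))) = -50 + 42*3 = -50 + 126 = 76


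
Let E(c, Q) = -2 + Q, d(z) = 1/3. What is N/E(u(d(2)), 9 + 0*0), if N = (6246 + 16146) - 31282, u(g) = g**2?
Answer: -1270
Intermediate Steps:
d(z) = 1/3
N = -8890 (N = 22392 - 31282 = -8890)
N/E(u(d(2)), 9 + 0*0) = -8890/(-2 + (9 + 0*0)) = -8890/(-2 + (9 + 0)) = -8890/(-2 + 9) = -8890/7 = -8890*1/7 = -1270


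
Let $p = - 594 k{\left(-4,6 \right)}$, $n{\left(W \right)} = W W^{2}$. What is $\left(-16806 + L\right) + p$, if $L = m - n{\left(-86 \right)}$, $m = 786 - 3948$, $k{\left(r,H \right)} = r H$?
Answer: $630344$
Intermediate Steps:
$k{\left(r,H \right)} = H r$
$n{\left(W \right)} = W^{3}$
$p = 14256$ ($p = - 594 \cdot 6 \left(-4\right) = \left(-594\right) \left(-24\right) = 14256$)
$m = -3162$
$L = 632894$ ($L = -3162 - \left(-86\right)^{3} = -3162 - -636056 = -3162 + 636056 = 632894$)
$\left(-16806 + L\right) + p = \left(-16806 + 632894\right) + 14256 = 616088 + 14256 = 630344$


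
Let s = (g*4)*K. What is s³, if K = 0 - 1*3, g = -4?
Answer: 110592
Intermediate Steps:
K = -3 (K = 0 - 3 = -3)
s = 48 (s = -4*4*(-3) = -16*(-3) = 48)
s³ = 48³ = 110592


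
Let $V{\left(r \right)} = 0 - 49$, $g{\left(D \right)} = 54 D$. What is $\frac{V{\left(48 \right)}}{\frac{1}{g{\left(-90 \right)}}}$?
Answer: $238140$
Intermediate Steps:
$V{\left(r \right)} = -49$
$\frac{V{\left(48 \right)}}{\frac{1}{g{\left(-90 \right)}}} = - \frac{49}{\frac{1}{54 \left(-90\right)}} = - \frac{49}{\frac{1}{-4860}} = - \frac{49}{- \frac{1}{4860}} = \left(-49\right) \left(-4860\right) = 238140$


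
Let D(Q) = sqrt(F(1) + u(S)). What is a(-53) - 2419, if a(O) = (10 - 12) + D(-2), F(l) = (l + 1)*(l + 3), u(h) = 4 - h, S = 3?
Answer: -2418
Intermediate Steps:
F(l) = (1 + l)*(3 + l)
D(Q) = 3 (D(Q) = sqrt((3 + 1**2 + 4*1) + (4 - 1*3)) = sqrt((3 + 1 + 4) + (4 - 3)) = sqrt(8 + 1) = sqrt(9) = 3)
a(O) = 1 (a(O) = (10 - 12) + 3 = -2 + 3 = 1)
a(-53) - 2419 = 1 - 2419 = -2418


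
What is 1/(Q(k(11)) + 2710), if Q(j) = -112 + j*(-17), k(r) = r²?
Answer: 1/541 ≈ 0.0018484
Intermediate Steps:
Q(j) = -112 - 17*j
1/(Q(k(11)) + 2710) = 1/((-112 - 17*11²) + 2710) = 1/((-112 - 17*121) + 2710) = 1/((-112 - 2057) + 2710) = 1/(-2169 + 2710) = 1/541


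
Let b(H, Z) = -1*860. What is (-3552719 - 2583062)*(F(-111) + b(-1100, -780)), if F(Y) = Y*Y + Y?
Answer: -69641114350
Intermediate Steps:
b(H, Z) = -860
F(Y) = Y + Y**2 (F(Y) = Y**2 + Y = Y + Y**2)
(-3552719 - 2583062)*(F(-111) + b(-1100, -780)) = (-3552719 - 2583062)*(-111*(1 - 111) - 860) = -6135781*(-111*(-110) - 860) = -6135781*(12210 - 860) = -6135781*11350 = -69641114350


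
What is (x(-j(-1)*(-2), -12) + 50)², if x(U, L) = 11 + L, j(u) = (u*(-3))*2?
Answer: 2401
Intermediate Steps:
j(u) = -6*u (j(u) = -3*u*2 = -6*u)
(x(-j(-1)*(-2), -12) + 50)² = ((11 - 12) + 50)² = (-1 + 50)² = 49² = 2401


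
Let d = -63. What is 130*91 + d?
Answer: 11767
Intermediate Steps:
130*91 + d = 130*91 - 63 = 11830 - 63 = 11767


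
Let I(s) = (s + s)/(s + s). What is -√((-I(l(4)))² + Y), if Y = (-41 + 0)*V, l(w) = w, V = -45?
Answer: -√1846 ≈ -42.965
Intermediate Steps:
I(s) = 1 (I(s) = (2*s)/((2*s)) = (2*s)*(1/(2*s)) = 1)
Y = 1845 (Y = (-41 + 0)*(-45) = -41*(-45) = 1845)
-√((-I(l(4)))² + Y) = -√((-1*1)² + 1845) = -√((-1)² + 1845) = -√(1 + 1845) = -√1846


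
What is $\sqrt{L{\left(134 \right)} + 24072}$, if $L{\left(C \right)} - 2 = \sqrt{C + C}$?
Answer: $\sqrt{24074 + 2 \sqrt{67}} \approx 155.21$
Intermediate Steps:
$L{\left(C \right)} = 2 + \sqrt{2} \sqrt{C}$ ($L{\left(C \right)} = 2 + \sqrt{C + C} = 2 + \sqrt{2 C} = 2 + \sqrt{2} \sqrt{C}$)
$\sqrt{L{\left(134 \right)} + 24072} = \sqrt{\left(2 + \sqrt{2} \sqrt{134}\right) + 24072} = \sqrt{\left(2 + 2 \sqrt{67}\right) + 24072} = \sqrt{24074 + 2 \sqrt{67}}$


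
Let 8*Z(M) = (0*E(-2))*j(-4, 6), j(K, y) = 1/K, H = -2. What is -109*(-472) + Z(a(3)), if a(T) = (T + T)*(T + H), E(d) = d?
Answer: 51448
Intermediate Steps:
a(T) = 2*T*(-2 + T) (a(T) = (T + T)*(T - 2) = (2*T)*(-2 + T) = 2*T*(-2 + T))
Z(M) = 0 (Z(M) = ((0*(-2))/(-4))/8 = (0*(-¼))/8 = (⅛)*0 = 0)
-109*(-472) + Z(a(3)) = -109*(-472) + 0 = 51448 + 0 = 51448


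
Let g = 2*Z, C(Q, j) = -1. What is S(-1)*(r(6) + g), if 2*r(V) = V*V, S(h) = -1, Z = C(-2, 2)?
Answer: -16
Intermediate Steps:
Z = -1
g = -2 (g = 2*(-1) = -2)
r(V) = V²/2 (r(V) = (V*V)/2 = V²/2)
S(-1)*(r(6) + g) = -((½)*6² - 2) = -((½)*36 - 2) = -(18 - 2) = -1*16 = -16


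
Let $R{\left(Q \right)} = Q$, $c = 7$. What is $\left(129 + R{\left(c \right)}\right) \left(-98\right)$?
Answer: $-13328$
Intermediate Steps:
$\left(129 + R{\left(c \right)}\right) \left(-98\right) = \left(129 + 7\right) \left(-98\right) = 136 \left(-98\right) = -13328$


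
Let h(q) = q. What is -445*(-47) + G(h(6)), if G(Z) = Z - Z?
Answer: 20915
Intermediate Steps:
G(Z) = 0
-445*(-47) + G(h(6)) = -445*(-47) + 0 = 20915 + 0 = 20915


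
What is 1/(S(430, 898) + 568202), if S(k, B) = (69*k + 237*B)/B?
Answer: 449/255243946 ≈ 1.7591e-6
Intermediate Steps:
S(k, B) = (69*k + 237*B)/B
1/(S(430, 898) + 568202) = 1/((237 + 69*430/898) + 568202) = 1/((237 + 69*430*(1/898)) + 568202) = 1/((237 + 14835/449) + 568202) = 1/(121248/449 + 568202) = 1/(255243946/449) = 449/255243946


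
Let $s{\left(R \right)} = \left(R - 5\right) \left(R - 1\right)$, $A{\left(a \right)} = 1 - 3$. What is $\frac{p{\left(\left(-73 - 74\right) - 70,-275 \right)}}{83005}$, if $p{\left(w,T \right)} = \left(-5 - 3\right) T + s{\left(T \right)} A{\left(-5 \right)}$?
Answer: $- \frac{2344}{1277} \approx -1.8356$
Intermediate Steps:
$A{\left(a \right)} = -2$ ($A{\left(a \right)} = 1 - 3 = -2$)
$s{\left(R \right)} = \left(-1 + R\right) \left(-5 + R\right)$ ($s{\left(R \right)} = \left(-5 + R\right) \left(-1 + R\right) = \left(-1 + R\right) \left(-5 + R\right)$)
$p{\left(w,T \right)} = -10 - 2 T^{2} + 4 T$ ($p{\left(w,T \right)} = \left(-5 - 3\right) T + \left(5 + T^{2} - 6 T\right) \left(-2\right) = - 8 T - \left(10 - 12 T + 2 T^{2}\right) = -10 - 2 T^{2} + 4 T$)
$\frac{p{\left(\left(-73 - 74\right) - 70,-275 \right)}}{83005} = \frac{-10 - 2 \left(-275\right)^{2} + 4 \left(-275\right)}{83005} = \left(-10 - 151250 - 1100\right) \frac{1}{83005} = \left(-152360\right) \frac{1}{83005} = - \frac{2344}{1277}$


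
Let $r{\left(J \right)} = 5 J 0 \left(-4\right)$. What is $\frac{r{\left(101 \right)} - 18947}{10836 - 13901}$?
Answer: $\frac{18947}{3065} \approx 6.1817$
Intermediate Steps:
$r{\left(J \right)} = 0$ ($r{\left(J \right)} = 0 \left(-4\right) = 0$)
$\frac{r{\left(101 \right)} - 18947}{10836 - 13901} = \frac{0 - 18947}{10836 - 13901} = - \frac{18947}{-3065} = \left(-18947\right) \left(- \frac{1}{3065}\right) = \frac{18947}{3065}$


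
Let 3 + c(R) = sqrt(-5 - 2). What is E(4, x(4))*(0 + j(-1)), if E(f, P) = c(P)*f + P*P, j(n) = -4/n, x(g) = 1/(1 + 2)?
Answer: -428/9 + 16*I*sqrt(7) ≈ -47.556 + 42.332*I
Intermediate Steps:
x(g) = 1/3
c(R) = -3 + I*sqrt(7) (c(R) = -3 + sqrt(-5 - 2) = -3 + sqrt(-7) = -3 + I*sqrt(7))
E(f, P) = P**2 + f*(-3 + I*sqrt(7)) (E(f, P) = (-3 + I*sqrt(7))*f + P*P = f*(-3 + I*sqrt(7)) + P**2 = P**2 + f*(-3 + I*sqrt(7)))
E(4, x(4))*(0 + j(-1)) = ((1/3)**2 - 1*4*(3 - I*sqrt(7)))*(0 - 4/(-1)) = (1/9 + (-12 + 4*I*sqrt(7)))*(0 - 4*(-1)) = (-107/9 + 4*I*sqrt(7))*(0 + 4) = (-107/9 + 4*I*sqrt(7))*4 = -428/9 + 16*I*sqrt(7)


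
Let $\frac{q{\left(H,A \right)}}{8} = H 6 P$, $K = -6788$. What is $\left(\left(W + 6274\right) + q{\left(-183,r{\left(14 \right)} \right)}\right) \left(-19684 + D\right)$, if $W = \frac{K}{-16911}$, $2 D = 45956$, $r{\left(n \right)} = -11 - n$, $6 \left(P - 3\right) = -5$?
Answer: $- \frac{78962212500}{1879} \approx -4.2024 \cdot 10^{7}$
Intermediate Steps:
$P = \frac{13}{6}$ ($P = 3 + \frac{1}{6} \left(-5\right) = 3 - \frac{5}{6} = \frac{13}{6} \approx 2.1667$)
$D = 22978$ ($D = \frac{1}{2} \cdot 45956 = 22978$)
$W = \frac{6788}{16911}$ ($W = - \frac{6788}{-16911} = \left(-6788\right) \left(- \frac{1}{16911}\right) = \frac{6788}{16911} \approx 0.4014$)
$q{\left(H,A \right)} = 104 H$ ($q{\left(H,A \right)} = 8 H 6 \cdot \frac{13}{6} = 8 \cdot 6 H \frac{13}{6} = 8 \cdot 13 H = 104 H$)
$\left(\left(W + 6274\right) + q{\left(-183,r{\left(14 \right)} \right)}\right) \left(-19684 + D\right) = \left(\left(\frac{6788}{16911} + 6274\right) + 104 \left(-183\right)\right) \left(-19684 + 22978\right) = \left(\frac{106106402}{16911} - 19032\right) 3294 = \left(- \frac{215743750}{16911}\right) 3294 = - \frac{78962212500}{1879}$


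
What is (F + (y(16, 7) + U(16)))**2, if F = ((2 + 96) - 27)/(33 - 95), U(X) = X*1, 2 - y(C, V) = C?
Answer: 2809/3844 ≈ 0.73075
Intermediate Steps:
y(C, V) = 2 - C
U(X) = X
F = -71/62 (F = (98 - 27)/(-62) = 71*(-1/62) = -71/62 ≈ -1.1452)
(F + (y(16, 7) + U(16)))**2 = (-71/62 + ((2 - 1*16) + 16))**2 = (-71/62 + ((2 - 16) + 16))**2 = (-71/62 + (-14 + 16))**2 = (-71/62 + 2)**2 = (53/62)**2 = 2809/3844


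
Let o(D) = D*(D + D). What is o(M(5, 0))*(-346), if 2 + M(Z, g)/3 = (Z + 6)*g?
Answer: -24912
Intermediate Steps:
M(Z, g) = -6 + 3*g*(6 + Z) (M(Z, g) = -6 + 3*((Z + 6)*g) = -6 + 3*((6 + Z)*g) = -6 + 3*(g*(6 + Z)) = -6 + 3*g*(6 + Z))
o(D) = 2*D**2 (o(D) = D*(2*D) = 2*D**2)
o(M(5, 0))*(-346) = (2*(-6 + 18*0 + 3*5*0)**2)*(-346) = (2*(-6 + 0 + 0)**2)*(-346) = (2*(-6)**2)*(-346) = (2*36)*(-346) = 72*(-346) = -24912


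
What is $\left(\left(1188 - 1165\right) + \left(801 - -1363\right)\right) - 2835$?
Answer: $-648$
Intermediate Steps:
$\left(\left(1188 - 1165\right) + \left(801 - -1363\right)\right) - 2835 = \left(23 + \left(801 + 1363\right)\right) - 2835 = \left(23 + 2164\right) - 2835 = 2187 - 2835 = -648$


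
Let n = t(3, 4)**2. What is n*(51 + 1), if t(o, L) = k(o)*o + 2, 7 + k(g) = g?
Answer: 5200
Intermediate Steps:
k(g) = -7 + g
t(o, L) = 2 + o*(-7 + o) (t(o, L) = (-7 + o)*o + 2 = o*(-7 + o) + 2 = 2 + o*(-7 + o))
n = 100 (n = (2 + 3*(-7 + 3))**2 = (2 + 3*(-4))**2 = (2 - 12)**2 = (-10)**2 = 100)
n*(51 + 1) = 100*(51 + 1) = 100*52 = 5200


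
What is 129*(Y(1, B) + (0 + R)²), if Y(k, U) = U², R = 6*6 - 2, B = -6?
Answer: 153768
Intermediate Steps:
R = 34 (R = 36 - 2 = 34)
129*(Y(1, B) + (0 + R)²) = 129*((-6)² + (0 + 34)²) = 129*(36 + 34²) = 129*(36 + 1156) = 129*1192 = 153768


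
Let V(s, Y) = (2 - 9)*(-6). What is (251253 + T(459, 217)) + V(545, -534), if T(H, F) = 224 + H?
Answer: 251978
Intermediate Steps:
V(s, Y) = 42 (V(s, Y) = -7*(-6) = 42)
(251253 + T(459, 217)) + V(545, -534) = (251253 + (224 + 459)) + 42 = (251253 + 683) + 42 = 251936 + 42 = 251978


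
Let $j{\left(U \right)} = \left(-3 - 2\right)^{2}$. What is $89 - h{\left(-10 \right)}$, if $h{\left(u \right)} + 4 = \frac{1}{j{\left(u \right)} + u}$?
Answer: $\frac{1394}{15} \approx 92.933$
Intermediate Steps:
$j{\left(U \right)} = 25$ ($j{\left(U \right)} = \left(-5\right)^{2} = 25$)
$h{\left(u \right)} = -4 + \frac{1}{25 + u}$
$89 - h{\left(-10 \right)} = 89 - \frac{-99 - -40}{25 - 10} = 89 - \frac{-99 + 40}{15} = 89 - \frac{1}{15} \left(-59\right) = 89 - - \frac{59}{15} = 89 + \frac{59}{15} = \frac{1394}{15}$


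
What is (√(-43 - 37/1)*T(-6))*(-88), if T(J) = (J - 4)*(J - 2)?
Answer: -28160*I*√5 ≈ -62968.0*I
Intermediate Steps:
T(J) = (-4 + J)*(-2 + J)
(√(-43 - 37/1)*T(-6))*(-88) = (√(-43 - 37/1)*(8 + (-6)² - 6*(-6)))*(-88) = (√(-43 - 37*1)*(8 + 36 + 36))*(-88) = (√(-43 - 37)*80)*(-88) = (√(-80)*80)*(-88) = ((4*I*√5)*80)*(-88) = (320*I*√5)*(-88) = -28160*I*√5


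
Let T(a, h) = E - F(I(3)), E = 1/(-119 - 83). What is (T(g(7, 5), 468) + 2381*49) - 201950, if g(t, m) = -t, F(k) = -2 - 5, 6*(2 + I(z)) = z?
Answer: -17225349/202 ≈ -85274.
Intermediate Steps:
I(z) = -2 + z/6
E = -1/202 (E = 1/(-202) = -1/202 ≈ -0.0049505)
F(k) = -7
T(a, h) = 1413/202 (T(a, h) = -1/202 - 1*(-7) = -1/202 + 7 = 1413/202)
(T(g(7, 5), 468) + 2381*49) - 201950 = (1413/202 + 2381*49) - 201950 = (1413/202 + 116669) - 201950 = 23568551/202 - 201950 = -17225349/202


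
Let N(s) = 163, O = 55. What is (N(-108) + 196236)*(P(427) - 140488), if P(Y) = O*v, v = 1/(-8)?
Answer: -220744423641/8 ≈ -2.7593e+10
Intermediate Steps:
v = -⅛ ≈ -0.12500
P(Y) = -55/8 (P(Y) = 55*(-⅛) = -55/8)
(N(-108) + 196236)*(P(427) - 140488) = (163 + 196236)*(-55/8 - 140488) = 196399*(-1123959/8) = -220744423641/8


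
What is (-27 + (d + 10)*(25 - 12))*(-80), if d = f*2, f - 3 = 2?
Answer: -18640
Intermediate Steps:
f = 5 (f = 3 + 2 = 5)
d = 10 (d = 5*2 = 10)
(-27 + (d + 10)*(25 - 12))*(-80) = (-27 + (10 + 10)*(25 - 12))*(-80) = (-27 + 20*13)*(-80) = (-27 + 260)*(-80) = 233*(-80) = -18640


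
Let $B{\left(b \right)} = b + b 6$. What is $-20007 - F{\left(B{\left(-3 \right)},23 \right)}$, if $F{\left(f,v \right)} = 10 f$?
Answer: $-19797$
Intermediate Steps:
$B{\left(b \right)} = 7 b$ ($B{\left(b \right)} = b + 6 b = 7 b$)
$-20007 - F{\left(B{\left(-3 \right)},23 \right)} = -20007 - 10 \cdot 7 \left(-3\right) = -20007 - 10 \left(-21\right) = -20007 - -210 = -20007 + 210 = -19797$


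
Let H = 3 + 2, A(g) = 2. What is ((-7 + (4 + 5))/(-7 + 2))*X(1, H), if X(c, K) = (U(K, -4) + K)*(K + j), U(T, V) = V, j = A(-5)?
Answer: -14/5 ≈ -2.8000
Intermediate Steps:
j = 2
H = 5
X(c, K) = (-4 + K)*(2 + K) (X(c, K) = (-4 + K)*(K + 2) = (-4 + K)*(2 + K))
((-7 + (4 + 5))/(-7 + 2))*X(1, H) = ((-7 + (4 + 5))/(-7 + 2))*(-8 + 5**2 - 2*5) = ((-7 + 9)/(-5))*(-8 + 25 - 10) = (2*(-1/5))*7 = -2/5*7 = -14/5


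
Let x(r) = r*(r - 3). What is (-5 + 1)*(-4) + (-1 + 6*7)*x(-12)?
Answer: 7396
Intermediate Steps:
x(r) = r*(-3 + r)
(-5 + 1)*(-4) + (-1 + 6*7)*x(-12) = (-5 + 1)*(-4) + (-1 + 6*7)*(-12*(-3 - 12)) = -4*(-4) + (-1 + 42)*(-12*(-15)) = 16 + 41*180 = 16 + 7380 = 7396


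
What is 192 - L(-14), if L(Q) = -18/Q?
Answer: 1335/7 ≈ 190.71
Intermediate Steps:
192 - L(-14) = 192 - (-18)/(-14) = 192 - (-18)*(-1)/14 = 192 - 1*9/7 = 192 - 9/7 = 1335/7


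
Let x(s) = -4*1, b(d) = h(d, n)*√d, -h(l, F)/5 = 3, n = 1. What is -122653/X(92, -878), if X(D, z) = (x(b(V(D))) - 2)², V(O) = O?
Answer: -122653/36 ≈ -3407.0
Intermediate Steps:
h(l, F) = -15 (h(l, F) = -5*3 = -15)
b(d) = -15*√d
x(s) = -4
X(D, z) = 36 (X(D, z) = (-4 - 2)² = (-6)² = 36)
-122653/X(92, -878) = -122653/36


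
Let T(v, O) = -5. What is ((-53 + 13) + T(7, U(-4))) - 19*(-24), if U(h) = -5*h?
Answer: 411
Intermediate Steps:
((-53 + 13) + T(7, U(-4))) - 19*(-24) = ((-53 + 13) - 5) - 19*(-24) = (-40 - 5) + 456 = -45 + 456 = 411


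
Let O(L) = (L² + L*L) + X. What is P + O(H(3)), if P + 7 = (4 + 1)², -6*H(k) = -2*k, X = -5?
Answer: 15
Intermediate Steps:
H(k) = k/3 (H(k) = -(-1)*k/3 = k/3)
P = 18 (P = -7 + (4 + 1)² = -7 + 5² = -7 + 25 = 18)
O(L) = -5 + 2*L² (O(L) = (L² + L*L) - 5 = (L² + L²) - 5 = 2*L² - 5 = -5 + 2*L²)
P + O(H(3)) = 18 + (-5 + 2*((⅓)*3)²) = 18 + (-5 + 2*1²) = 18 + (-5 + 2*1) = 18 + (-5 + 2) = 18 - 3 = 15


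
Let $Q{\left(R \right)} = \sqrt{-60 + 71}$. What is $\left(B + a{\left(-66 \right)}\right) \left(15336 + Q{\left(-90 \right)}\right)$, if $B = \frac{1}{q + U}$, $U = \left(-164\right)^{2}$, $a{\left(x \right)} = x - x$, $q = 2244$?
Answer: $\frac{3834}{7285} + \frac{\sqrt{11}}{29140} \approx 0.5264$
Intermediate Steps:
$a{\left(x \right)} = 0$
$U = 26896$
$Q{\left(R \right)} = \sqrt{11}$
$B = \frac{1}{29140}$ ($B = \frac{1}{2244 + 26896} = \frac{1}{29140} \approx 3.4317 \cdot 10^{-5}$)
$\left(B + a{\left(-66 \right)}\right) \left(15336 + Q{\left(-90 \right)}\right) = \left(\frac{1}{29140} + 0\right) \left(15336 + \sqrt{11}\right) = \frac{15336 + \sqrt{11}}{29140} = \frac{3834}{7285} + \frac{\sqrt{11}}{29140}$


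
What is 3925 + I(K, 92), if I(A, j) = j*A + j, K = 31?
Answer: 6869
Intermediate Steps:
I(A, j) = j + A*j (I(A, j) = A*j + j = j + A*j)
3925 + I(K, 92) = 3925 + 92*(1 + 31) = 3925 + 92*32 = 3925 + 2944 = 6869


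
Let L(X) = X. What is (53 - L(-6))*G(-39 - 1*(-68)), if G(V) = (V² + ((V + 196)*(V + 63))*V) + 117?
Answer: 35474222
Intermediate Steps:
G(V) = 117 + V² + V*(63 + V)*(196 + V) (G(V) = (V² + ((196 + V)*(63 + V))*V) + 117 = (V² + ((63 + V)*(196 + V))*V) + 117 = (V² + V*(63 + V)*(196 + V)) + 117 = 117 + V² + V*(63 + V)*(196 + V))
(53 - L(-6))*G(-39 - 1*(-68)) = (53 - 1*(-6))*(117 + (-39 - 1*(-68))³ + 260*(-39 - 1*(-68))² + 12348*(-39 - 1*(-68))) = (53 + 6)*(117 + (-39 + 68)³ + 260*(-39 + 68)² + 12348*(-39 + 68)) = 59*(117 + 29³ + 260*29² + 12348*29) = 59*(117 + 24389 + 260*841 + 358092) = 59*(117 + 24389 + 218660 + 358092) = 59*601258 = 35474222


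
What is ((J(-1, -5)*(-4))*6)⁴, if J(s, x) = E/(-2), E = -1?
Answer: 20736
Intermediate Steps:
J(s, x) = ½ (J(s, x) = -1/(-2) = -1*(-½) = ½)
((J(-1, -5)*(-4))*6)⁴ = (((½)*(-4))*6)⁴ = (-2*6)⁴ = (-12)⁴ = 20736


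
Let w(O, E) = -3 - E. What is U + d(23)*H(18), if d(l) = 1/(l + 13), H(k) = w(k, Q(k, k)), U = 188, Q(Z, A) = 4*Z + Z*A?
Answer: 2123/12 ≈ 176.92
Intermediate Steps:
Q(Z, A) = 4*Z + A*Z
H(k) = -3 - k*(4 + k)
d(l) = 1/(13 + l)
U + d(23)*H(18) = 188 + (-3 - 1*18*(4 + 18))/(13 + 23) = 188 + (-3 - 1*18*22)/36 = 188 + (-3 - 396)/36 = 188 + (1/36)*(-399) = 188 - 133/12 = 2123/12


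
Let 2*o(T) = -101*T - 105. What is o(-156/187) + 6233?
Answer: 2327263/374 ≈ 6222.6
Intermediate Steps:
o(T) = -105/2 - 101*T/2 (o(T) = (-101*T - 105)/2 = (-105 - 101*T)/2 = -105/2 - 101*T/2)
o(-156/187) + 6233 = (-105/2 - (-7878)/187) + 6233 = (-105/2 - 101/2*(-156/187)) + 6233 = (-105/2 + 7878/187) + 6233 = -3879/374 + 6233 = 2327263/374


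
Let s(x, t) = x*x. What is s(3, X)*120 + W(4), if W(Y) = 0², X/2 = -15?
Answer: 1080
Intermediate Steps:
X = -30 (X = 2*(-15) = -30)
s(x, t) = x²
W(Y) = 0
s(3, X)*120 + W(4) = 3²*120 + 0 = 9*120 + 0 = 1080 + 0 = 1080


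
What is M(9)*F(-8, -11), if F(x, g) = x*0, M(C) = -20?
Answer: 0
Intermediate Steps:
F(x, g) = 0
M(9)*F(-8, -11) = -20*0 = 0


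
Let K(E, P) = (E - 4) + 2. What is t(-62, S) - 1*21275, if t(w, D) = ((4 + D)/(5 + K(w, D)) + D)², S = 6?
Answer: -73939939/3481 ≈ -21241.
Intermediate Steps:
K(E, P) = -2 + E (K(E, P) = (-4 + E) + 2 = -2 + E)
t(w, D) = (D + (4 + D)/(3 + w))² (t(w, D) = ((4 + D)/(5 + (-2 + w)) + D)² = ((4 + D)/(3 + w) + D)² = (D + (4 + D)/(3 + w))²)
t(-62, S) - 1*21275 = (4 + 4*6 + 6*(-62))²/(3 - 62)² - 1*21275 = (4 + 24 - 372)²/(-59)² - 21275 = (1/3481)*(-344)² - 21275 = (1/3481)*118336 - 21275 = 118336/3481 - 21275 = -73939939/3481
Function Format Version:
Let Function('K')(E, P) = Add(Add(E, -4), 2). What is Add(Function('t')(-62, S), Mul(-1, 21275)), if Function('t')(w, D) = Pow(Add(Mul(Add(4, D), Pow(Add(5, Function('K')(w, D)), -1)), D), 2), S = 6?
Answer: Rational(-73939939, 3481) ≈ -21241.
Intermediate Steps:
Function('K')(E, P) = Add(-2, E) (Function('K')(E, P) = Add(Add(-4, E), 2) = Add(-2, E))
Function('t')(w, D) = Pow(Add(D, Mul(Pow(Add(3, w), -1), Add(4, D))), 2) (Function('t')(w, D) = Pow(Add(Mul(Add(4, D), Pow(Add(5, Add(-2, w)), -1)), D), 2) = Pow(Add(Mul(Add(4, D), Pow(Add(3, w), -1)), D), 2) = Pow(Add(Mul(Pow(Add(3, w), -1), Add(4, D)), D), 2) = Pow(Add(D, Mul(Pow(Add(3, w), -1), Add(4, D))), 2))
Add(Function('t')(-62, S), Mul(-1, 21275)) = Add(Mul(Pow(Add(3, -62), -2), Pow(Add(4, Mul(4, 6), Mul(6, -62)), 2)), Mul(-1, 21275)) = Add(Mul(Pow(-59, -2), Pow(Add(4, 24, -372), 2)), -21275) = Add(Mul(Rational(1, 3481), Pow(-344, 2)), -21275) = Add(Mul(Rational(1, 3481), 118336), -21275) = Add(Rational(118336, 3481), -21275) = Rational(-73939939, 3481)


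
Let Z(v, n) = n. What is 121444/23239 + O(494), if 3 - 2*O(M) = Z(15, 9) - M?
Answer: 5791760/23239 ≈ 249.23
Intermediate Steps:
O(M) = -3 + M/2 (O(M) = 3/2 - (9 - M)/2 = 3/2 + (-9/2 + M/2) = -3 + M/2)
121444/23239 + O(494) = 121444/23239 + (-3 + (½)*494) = 121444*(1/23239) + (-3 + 247) = 121444/23239 + 244 = 5791760/23239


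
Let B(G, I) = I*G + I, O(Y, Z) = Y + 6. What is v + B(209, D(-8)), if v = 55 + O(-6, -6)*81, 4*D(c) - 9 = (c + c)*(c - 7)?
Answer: 26255/2 ≈ 13128.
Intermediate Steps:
O(Y, Z) = 6 + Y
D(c) = 9/4 + c*(-7 + c)/2 (D(c) = 9/4 + ((c + c)*(c - 7))/4 = 9/4 + ((2*c)*(-7 + c))/4 = 9/4 + (2*c*(-7 + c))/4 = 9/4 + c*(-7 + c)/2)
B(G, I) = I + G*I (B(G, I) = G*I + I = I + G*I)
v = 55 (v = 55 + (6 - 6)*81 = 55 + 0*81 = 55 + 0 = 55)
v + B(209, D(-8)) = 55 + (9/4 + (½)*(-8)² - 7/2*(-8))*(1 + 209) = 55 + (9/4 + (½)*64 + 28)*210 = 55 + (9/4 + 32 + 28)*210 = 55 + (249/4)*210 = 55 + 26145/2 = 26255/2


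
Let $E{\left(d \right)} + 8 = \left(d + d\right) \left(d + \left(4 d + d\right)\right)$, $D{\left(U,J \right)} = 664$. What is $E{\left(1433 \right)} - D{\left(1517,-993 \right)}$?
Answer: $24641196$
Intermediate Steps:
$E{\left(d \right)} = -8 + 12 d^{2}$ ($E{\left(d \right)} = -8 + \left(d + d\right) \left(d + \left(4 d + d\right)\right) = -8 + 2 d \left(d + 5 d\right) = -8 + 2 d 6 d = -8 + 12 d^{2}$)
$E{\left(1433 \right)} - D{\left(1517,-993 \right)} = \left(-8 + 12 \cdot 1433^{2}\right) - 664 = \left(-8 + 12 \cdot 2053489\right) - 664 = \left(-8 + 24641868\right) - 664 = 24641860 - 664 = 24641196$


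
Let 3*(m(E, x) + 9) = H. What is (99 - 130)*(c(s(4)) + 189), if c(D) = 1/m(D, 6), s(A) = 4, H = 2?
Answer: -146382/25 ≈ -5855.3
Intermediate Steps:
m(E, x) = -25/3 (m(E, x) = -9 + (⅓)*2 = -9 + ⅔ = -25/3)
c(D) = -3/25 (c(D) = 1/(-25/3) = -3/25)
(99 - 130)*(c(s(4)) + 189) = (99 - 130)*(-3/25 + 189) = -31*4722/25 = -146382/25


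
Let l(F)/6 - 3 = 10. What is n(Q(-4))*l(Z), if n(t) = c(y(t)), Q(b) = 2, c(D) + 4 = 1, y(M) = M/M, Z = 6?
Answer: -234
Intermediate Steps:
y(M) = 1
c(D) = -3 (c(D) = -4 + 1 = -3)
n(t) = -3
l(F) = 78 (l(F) = 18 + 6*10 = 18 + 60 = 78)
n(Q(-4))*l(Z) = -3*78 = -234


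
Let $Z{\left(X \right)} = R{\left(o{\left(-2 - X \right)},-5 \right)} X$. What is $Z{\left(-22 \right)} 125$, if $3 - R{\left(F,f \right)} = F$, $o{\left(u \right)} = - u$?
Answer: $-63250$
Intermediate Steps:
$R{\left(F,f \right)} = 3 - F$
$Z{\left(X \right)} = X \left(1 - X\right)$ ($Z{\left(X \right)} = \left(3 - - (-2 - X)\right) X = \left(3 - \left(2 + X\right)\right) X = \left(1 - X\right) X = X \left(1 - X\right)$)
$Z{\left(-22 \right)} 125 = - 22 \left(1 - -22\right) 125 = - 22 \left(1 + 22\right) 125 = \left(-22\right) 23 \cdot 125 = \left(-506\right) 125 = -63250$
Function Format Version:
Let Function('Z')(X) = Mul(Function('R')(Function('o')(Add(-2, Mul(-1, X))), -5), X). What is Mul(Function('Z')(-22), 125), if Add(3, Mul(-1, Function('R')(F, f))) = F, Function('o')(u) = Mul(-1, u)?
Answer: -63250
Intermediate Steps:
Function('R')(F, f) = Add(3, Mul(-1, F))
Function('Z')(X) = Mul(X, Add(1, Mul(-1, X))) (Function('Z')(X) = Mul(Add(3, Mul(-1, Mul(-1, Add(-2, Mul(-1, X))))), X) = Mul(Add(3, Mul(-1, Add(2, X))), X) = Mul(Add(3, Add(-2, Mul(-1, X))), X) = Mul(Add(1, Mul(-1, X)), X) = Mul(X, Add(1, Mul(-1, X))))
Mul(Function('Z')(-22), 125) = Mul(Mul(-22, Add(1, Mul(-1, -22))), 125) = Mul(Mul(-22, Add(1, 22)), 125) = Mul(Mul(-22, 23), 125) = Mul(-506, 125) = -63250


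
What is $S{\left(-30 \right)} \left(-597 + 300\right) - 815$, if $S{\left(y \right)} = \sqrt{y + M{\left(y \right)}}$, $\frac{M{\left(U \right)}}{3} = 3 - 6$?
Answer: $-815 - 297 i \sqrt{39} \approx -815.0 - 1854.8 i$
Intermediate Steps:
$M{\left(U \right)} = -9$ ($M{\left(U \right)} = 3 \left(3 - 6\right) = 3 \left(-3\right) = -9$)
$S{\left(y \right)} = \sqrt{-9 + y}$ ($S{\left(y \right)} = \sqrt{y - 9} = \sqrt{-9 + y}$)
$S{\left(-30 \right)} \left(-597 + 300\right) - 815 = \sqrt{-9 - 30} \left(-597 + 300\right) - 815 = \sqrt{-39} \left(-297\right) - 815 = i \sqrt{39} \left(-297\right) - 815 = - 297 i \sqrt{39} - 815 = -815 - 297 i \sqrt{39}$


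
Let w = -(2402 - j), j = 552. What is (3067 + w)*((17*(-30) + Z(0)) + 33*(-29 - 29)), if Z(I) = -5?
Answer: -2956093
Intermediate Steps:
w = -1850 (w = -(2402 - 1*552) = -(2402 - 552) = -1*1850 = -1850)
(3067 + w)*((17*(-30) + Z(0)) + 33*(-29 - 29)) = (3067 - 1850)*((17*(-30) - 5) + 33*(-29 - 29)) = 1217*((-510 - 5) + 33*(-58)) = 1217*(-515 - 1914) = 1217*(-2429) = -2956093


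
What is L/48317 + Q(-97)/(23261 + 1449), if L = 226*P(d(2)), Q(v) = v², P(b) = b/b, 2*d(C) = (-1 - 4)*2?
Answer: 460199113/1193913070 ≈ 0.38545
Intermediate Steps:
d(C) = -5 (d(C) = ((-1 - 4)*2)/2 = (-5*2)/2 = (½)*(-10) = -5)
P(b) = 1
L = 226 (L = 226*1 = 226)
L/48317 + Q(-97)/(23261 + 1449) = 226/48317 + (-97)²/(23261 + 1449) = 226*(1/48317) + 9409/24710 = 226/48317 + 9409*(1/24710) = 226/48317 + 9409/24710 = 460199113/1193913070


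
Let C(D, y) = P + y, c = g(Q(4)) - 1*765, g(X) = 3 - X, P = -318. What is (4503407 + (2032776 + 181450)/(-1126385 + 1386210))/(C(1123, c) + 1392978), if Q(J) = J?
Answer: 1170099938001/361648858550 ≈ 3.2355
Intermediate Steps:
c = -766 (c = (3 - 1*4) - 1*765 = (3 - 4) - 765 = -1 - 765 = -766)
C(D, y) = -318 + y
(4503407 + (2032776 + 181450)/(-1126385 + 1386210))/(C(1123, c) + 1392978) = (4503407 + (2032776 + 181450)/(-1126385 + 1386210))/((-318 - 766) + 1392978) = (4503407 + 2214226/259825)/(-1084 + 1392978) = (4503407 + 2214226*(1/259825))/1391894 = (4503407 + 2214226/259825)*(1/1391894) = (1170099938001/259825)*(1/1391894) = 1170099938001/361648858550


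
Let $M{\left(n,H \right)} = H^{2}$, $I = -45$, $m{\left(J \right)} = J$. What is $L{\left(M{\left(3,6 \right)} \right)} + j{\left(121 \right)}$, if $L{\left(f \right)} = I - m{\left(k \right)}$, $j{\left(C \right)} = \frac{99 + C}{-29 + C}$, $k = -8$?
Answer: $- \frac{796}{23} \approx -34.609$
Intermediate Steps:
$j{\left(C \right)} = \frac{99 + C}{-29 + C}$
$L{\left(f \right)} = -37$ ($L{\left(f \right)} = -45 - -8 = -45 + 8 = -37$)
$L{\left(M{\left(3,6 \right)} \right)} + j{\left(121 \right)} = -37 + \frac{99 + 121}{-29 + 121} = -37 + \frac{1}{92} \cdot 220 = -37 + \frac{55}{23} = - \frac{796}{23}$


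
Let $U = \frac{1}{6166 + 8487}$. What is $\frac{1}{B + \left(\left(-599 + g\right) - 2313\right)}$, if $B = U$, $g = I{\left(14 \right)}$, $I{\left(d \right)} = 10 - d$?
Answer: $- \frac{14653}{42728147} \approx -0.00034294$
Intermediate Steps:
$g = -4$ ($g = 10 - 14 = -4$)
$U = \frac{1}{14653} \approx 6.8245 \cdot 10^{-5}$
$B = \frac{1}{14653} \approx 6.8245 \cdot 10^{-5}$
$\frac{1}{B + \left(\left(-599 + g\right) - 2313\right)} = \frac{1}{\frac{1}{14653} - 2916} = \frac{1}{- \frac{42728147}{14653}} = - \frac{14653}{42728147}$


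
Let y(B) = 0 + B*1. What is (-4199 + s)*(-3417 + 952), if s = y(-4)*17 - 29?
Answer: 10589640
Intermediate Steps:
y(B) = B (y(B) = 0 + B = B)
s = -97 (s = -4*17 - 29 = -68 - 29 = -97)
(-4199 + s)*(-3417 + 952) = (-4199 - 97)*(-3417 + 952) = -4296*(-2465) = 10589640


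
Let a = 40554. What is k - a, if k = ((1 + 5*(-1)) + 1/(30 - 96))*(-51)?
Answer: -887683/22 ≈ -40349.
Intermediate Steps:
k = 4505/22 (k = ((1 - 5) + 1/(-66))*(-51) = (-4 - 1/66)*(-51) = -265/66*(-51) = 4505/22 ≈ 204.77)
k - a = 4505/22 - 1*40554 = 4505/22 - 40554 = -887683/22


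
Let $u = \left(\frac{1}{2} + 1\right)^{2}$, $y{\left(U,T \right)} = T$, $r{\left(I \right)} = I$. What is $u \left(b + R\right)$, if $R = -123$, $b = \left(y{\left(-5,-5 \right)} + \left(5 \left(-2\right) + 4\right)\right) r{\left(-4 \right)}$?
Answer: $- \frac{711}{4} \approx -177.75$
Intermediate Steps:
$b = 44$ ($b = \left(-5 + \left(5 \left(-2\right) + 4\right)\right) \left(-4\right) = \left(-5 + \left(-10 + 4\right)\right) \left(-4\right) = \left(-5 - 6\right) \left(-4\right) = \left(-11\right) \left(-4\right) = 44$)
$u = \frac{9}{4}$ ($u = \left(\frac{1}{2} + 1\right)^{2} = \left(\frac{3}{2}\right)^{2} = \frac{9}{4} \approx 2.25$)
$u \left(b + R\right) = \frac{9 \left(44 - 123\right)}{4} = \frac{9}{4} \left(-79\right) = - \frac{711}{4}$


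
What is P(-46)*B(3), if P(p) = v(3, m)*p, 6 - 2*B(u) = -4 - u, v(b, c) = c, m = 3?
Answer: -897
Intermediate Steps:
B(u) = 5 + u/2 (B(u) = 3 - (-4 - u)/2 = 3 + (2 + u/2) = 5 + u/2)
P(p) = 3*p
P(-46)*B(3) = (3*(-46))*(5 + (½)*3) = -138*(5 + 3/2) = -138*13/2 = -897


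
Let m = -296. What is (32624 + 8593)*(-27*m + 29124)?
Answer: 1529810172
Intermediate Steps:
(32624 + 8593)*(-27*m + 29124) = (32624 + 8593)*(-27*(-296) + 29124) = 41217*(7992 + 29124) = 41217*37116 = 1529810172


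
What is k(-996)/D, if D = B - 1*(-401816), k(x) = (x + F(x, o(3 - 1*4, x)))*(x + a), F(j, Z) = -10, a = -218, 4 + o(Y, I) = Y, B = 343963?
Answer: 1221284/745779 ≈ 1.6376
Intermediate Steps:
o(Y, I) = -4 + Y
k(x) = (-218 + x)*(-10 + x) (k(x) = (x - 10)*(x - 218) = (-10 + x)*(-218 + x) = (-218 + x)*(-10 + x))
D = 745779 (D = 343963 - 1*(-401816) = 343963 + 401816 = 745779)
k(-996)/D = (2180 + (-996)² - 228*(-996))/745779 = (2180 + 992016 + 227088)*(1/745779) = 1221284*(1/745779) = 1221284/745779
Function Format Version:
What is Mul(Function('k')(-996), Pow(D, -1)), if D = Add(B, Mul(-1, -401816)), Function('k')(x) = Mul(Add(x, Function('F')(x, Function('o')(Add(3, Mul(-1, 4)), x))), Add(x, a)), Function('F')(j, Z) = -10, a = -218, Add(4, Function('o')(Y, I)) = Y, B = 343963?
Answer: Rational(1221284, 745779) ≈ 1.6376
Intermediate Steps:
Function('o')(Y, I) = Add(-4, Y)
Function('k')(x) = Mul(Add(-218, x), Add(-10, x)) (Function('k')(x) = Mul(Add(x, -10), Add(x, -218)) = Mul(Add(-10, x), Add(-218, x)) = Mul(Add(-218, x), Add(-10, x)))
D = 745779 (D = Add(343963, Mul(-1, -401816)) = Add(343963, 401816) = 745779)
Mul(Function('k')(-996), Pow(D, -1)) = Mul(Add(2180, Pow(-996, 2), Mul(-228, -996)), Pow(745779, -1)) = Mul(Add(2180, 992016, 227088), Rational(1, 745779)) = Mul(1221284, Rational(1, 745779)) = Rational(1221284, 745779)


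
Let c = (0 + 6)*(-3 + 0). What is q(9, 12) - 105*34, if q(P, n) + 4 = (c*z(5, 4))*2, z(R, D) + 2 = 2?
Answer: -3574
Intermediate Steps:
c = -18 (c = 6*(-3) = -18)
z(R, D) = 0 (z(R, D) = -2 + 2 = 0)
q(P, n) = -4 (q(P, n) = -4 - 18*0*2 = -4 + 0*2 = -4 + 0 = -4)
q(9, 12) - 105*34 = -4 - 105*34 = -4 - 3570 = -3574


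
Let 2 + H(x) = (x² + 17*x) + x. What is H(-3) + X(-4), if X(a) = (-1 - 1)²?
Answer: -43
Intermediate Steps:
H(x) = -2 + x² + 18*x (H(x) = -2 + ((x² + 17*x) + x) = -2 + (x² + 18*x) = -2 + x² + 18*x)
X(a) = 4 (X(a) = (-2)² = 4)
H(-3) + X(-4) = (-2 + (-3)² + 18*(-3)) + 4 = (-2 + 9 - 54) + 4 = -47 + 4 = -43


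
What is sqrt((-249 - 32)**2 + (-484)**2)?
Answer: sqrt(313217) ≈ 559.66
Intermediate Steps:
sqrt((-249 - 32)**2 + (-484)**2) = sqrt((-281)**2 + 234256) = sqrt(78961 + 234256) = sqrt(313217)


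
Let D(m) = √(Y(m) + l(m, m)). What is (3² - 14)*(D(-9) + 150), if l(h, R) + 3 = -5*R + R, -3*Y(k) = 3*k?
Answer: -750 - 5*√42 ≈ -782.40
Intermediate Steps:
Y(k) = -k
l(h, R) = -3 - 4*R (l(h, R) = -3 + (-5*R + R) = -3 - 4*R)
D(m) = √(-3 - 5*m) (D(m) = √(-m + (-3 - 4*m)) = √(-3 - 5*m))
(3² - 14)*(D(-9) + 150) = (3² - 14)*(√(-3 - 5*(-9)) + 150) = (9 - 14)*(√(-3 + 45) + 150) = -5*(√42 + 150) = -5*(150 + √42) = -750 - 5*√42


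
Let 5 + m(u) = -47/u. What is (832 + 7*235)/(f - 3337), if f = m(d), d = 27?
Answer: -66879/90281 ≈ -0.74079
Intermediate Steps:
m(u) = -5 - 47/u
f = -182/27 (f = -5 - 47/27 = -182/27 ≈ -6.7407)
(832 + 7*235)/(f - 3337) = (832 + 7*235)/(-182/27 - 3337) = (832 + 1645)/(-90281/27) = 2477*(-27/90281) = -66879/90281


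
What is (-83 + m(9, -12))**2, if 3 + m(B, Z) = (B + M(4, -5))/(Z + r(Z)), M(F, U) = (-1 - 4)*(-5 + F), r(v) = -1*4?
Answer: 483025/64 ≈ 7547.3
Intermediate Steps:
r(v) = -4
M(F, U) = 25 - 5*F (M(F, U) = -5*(-5 + F) = 25 - 5*F)
m(B, Z) = -3 + (5 + B)/(-4 + Z) (m(B, Z) = -3 + (B + (25 - 5*4))/(Z - 4) = -3 + (B + (25 - 20))/(-4 + Z) = -3 + (B + 5)/(-4 + Z) = -3 + (5 + B)/(-4 + Z))
(-83 + m(9, -12))**2 = (-83 + (17 + 9 - 3*(-12))/(-4 - 12))**2 = (-83 + (17 + 9 + 36)/(-16))**2 = (-83 - 1/16*62)**2 = (-83 - 31/8)**2 = (-695/8)**2 = 483025/64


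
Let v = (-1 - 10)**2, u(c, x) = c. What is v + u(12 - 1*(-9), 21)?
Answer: 142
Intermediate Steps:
v = 121 (v = (-11)**2 = 121)
v + u(12 - 1*(-9), 21) = 121 + (12 - 1*(-9)) = 121 + (12 + 9) = 121 + 21 = 142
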